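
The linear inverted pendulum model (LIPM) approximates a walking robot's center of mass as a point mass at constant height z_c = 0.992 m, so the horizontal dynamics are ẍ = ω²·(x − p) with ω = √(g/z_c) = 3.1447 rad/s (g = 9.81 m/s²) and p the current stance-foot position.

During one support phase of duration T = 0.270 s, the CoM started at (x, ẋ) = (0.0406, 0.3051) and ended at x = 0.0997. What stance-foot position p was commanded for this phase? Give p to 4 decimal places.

p = 0.1282

ωT = 3.1447·0.270 = 0.849069; cosh(ωT) = 1.382641, sinh(ωT) = 0.954828
x(T) = p + (x₀−p)·cosh(ωT) + (ẋ₀/ω)·sinh(ωT) ⇒ p·(1 − cosh) = x(T) − x₀·cosh − (ẋ₀/ω)·sinh
numerator   = 0.0997 − (0.0406)·1.382641 − (0.3051/3.1447)·0.954828 = -0.049073
denominator = 1 − 1.382641 = -0.382641
p = -0.049073 / -0.382641 = 0.1282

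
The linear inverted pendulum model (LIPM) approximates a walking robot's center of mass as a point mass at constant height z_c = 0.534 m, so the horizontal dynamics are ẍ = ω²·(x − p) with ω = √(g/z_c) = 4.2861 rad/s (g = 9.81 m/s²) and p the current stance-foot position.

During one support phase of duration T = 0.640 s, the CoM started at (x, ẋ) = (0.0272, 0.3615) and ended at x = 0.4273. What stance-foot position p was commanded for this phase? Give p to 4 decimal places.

ωT = 4.2861·0.640 = 2.743104; cosh(ωT) = 7.799751, sinh(ωT) = 7.735381
x(T) = p + (x₀−p)·cosh(ωT) + (ẋ₀/ω)·sinh(ωT) ⇒ p·(1 − cosh) = x(T) − x₀·cosh − (ẋ₀/ω)·sinh
numerator   = 0.4273 − (0.0272)·7.799751 − (0.3615/4.2861)·7.735381 = -0.437274
denominator = 1 − 7.799751 = -6.799751
p = -0.437274 / -6.799751 = 0.0643

p = 0.0643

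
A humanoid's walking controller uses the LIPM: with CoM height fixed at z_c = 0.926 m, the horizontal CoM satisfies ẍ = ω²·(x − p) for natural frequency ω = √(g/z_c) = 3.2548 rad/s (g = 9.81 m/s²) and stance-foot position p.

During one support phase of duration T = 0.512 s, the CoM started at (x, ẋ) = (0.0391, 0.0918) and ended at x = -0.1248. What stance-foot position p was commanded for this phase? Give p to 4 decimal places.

p = 0.1746

ωT = 3.2548·0.512 = 1.666458; cosh(ωT) = 2.741149, sinh(ωT) = 2.552234
x(T) = p + (x₀−p)·cosh(ωT) + (ẋ₀/ω)·sinh(ωT) ⇒ p·(1 − cosh) = x(T) − x₀·cosh − (ẋ₀/ω)·sinh
numerator   = -0.1248 − (0.0391)·2.741149 − (0.0918/3.2548)·2.552234 = -0.303963
denominator = 1 − 2.741149 = -1.741149
p = -0.303963 / -1.741149 = 0.1746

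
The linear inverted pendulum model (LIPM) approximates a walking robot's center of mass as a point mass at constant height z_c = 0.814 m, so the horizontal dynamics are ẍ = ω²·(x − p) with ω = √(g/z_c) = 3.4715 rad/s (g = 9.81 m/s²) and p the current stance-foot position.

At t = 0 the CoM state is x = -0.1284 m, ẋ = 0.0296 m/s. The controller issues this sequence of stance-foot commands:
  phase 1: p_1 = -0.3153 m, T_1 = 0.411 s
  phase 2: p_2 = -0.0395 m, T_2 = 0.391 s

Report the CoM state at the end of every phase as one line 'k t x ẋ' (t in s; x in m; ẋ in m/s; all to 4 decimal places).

1 0.4110 0.1131 1.3386
2 0.8020 0.9762 3.7343

phase 1: p=-0.3153, T=0.411, ωT=1.426786, cosh=2.202686, sinh=1.962607; start (x,ẋ)=(-0.128400, 0.029600) → end (x,ẋ)=(0.113116, 1.338585)
phase 2: p=-0.0395, T=0.391, ωT=1.357357, cosh=2.071624, sinh=1.814284; start (x,ẋ)=(0.113116, 1.338585) → end (x,ẋ)=(0.976238, 3.734264)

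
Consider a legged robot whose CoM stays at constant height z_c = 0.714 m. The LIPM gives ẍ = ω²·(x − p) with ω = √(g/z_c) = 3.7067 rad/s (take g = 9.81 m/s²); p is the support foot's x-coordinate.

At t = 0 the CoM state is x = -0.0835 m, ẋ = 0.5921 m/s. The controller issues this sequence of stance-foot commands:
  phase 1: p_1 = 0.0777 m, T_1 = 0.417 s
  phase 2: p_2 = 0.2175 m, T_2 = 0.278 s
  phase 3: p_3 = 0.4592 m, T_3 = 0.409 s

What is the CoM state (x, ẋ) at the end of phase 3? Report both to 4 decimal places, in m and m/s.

phase 1: p=0.0777, T=0.417, ωT=1.545694, cosh=2.452195, sinh=2.239031; start (x,ẋ)=(-0.083500, 0.592100) → end (x,ẋ)=(0.040064, 0.114079)
phase 2: p=0.2175, T=0.278, ωT=1.030463, cosh=1.579602, sinh=1.222760; start (x,ẋ)=(0.040064, 0.114079) → end (x,ẋ)=(-0.025146, -0.624013)
phase 3: p=0.4592, T=0.409, ωT=1.516040, cosh=2.386868, sinh=2.167288; start (x,ẋ)=(-0.025146, -0.624013) → end (x,ẋ)=(-1.061727, -5.380425)

x = -1.0617, ẋ = -5.3804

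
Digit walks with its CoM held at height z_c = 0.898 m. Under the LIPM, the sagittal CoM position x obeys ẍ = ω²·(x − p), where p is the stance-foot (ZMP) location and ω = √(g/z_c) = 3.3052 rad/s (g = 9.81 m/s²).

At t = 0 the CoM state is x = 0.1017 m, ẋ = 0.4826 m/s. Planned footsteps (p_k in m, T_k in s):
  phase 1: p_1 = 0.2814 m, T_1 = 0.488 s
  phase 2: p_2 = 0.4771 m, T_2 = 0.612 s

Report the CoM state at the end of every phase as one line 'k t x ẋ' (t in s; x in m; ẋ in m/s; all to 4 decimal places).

phase 1: p=0.2814, T=0.488, ωT=1.612938, cosh=2.608415, sinh=2.409114; start (x,ẋ)=(0.101700, 0.482600) → end (x,ẋ)=(0.164428, -0.172059)
phase 2: p=0.4771, T=0.612, ωT=2.022782, cosh=3.845808, sinh=3.713521; start (x,ẋ)=(0.164428, -0.172059) → end (x,ẋ)=(-0.918690, -4.499417)

1 0.4880 0.1644 -0.1721
2 1.1000 -0.9187 -4.4994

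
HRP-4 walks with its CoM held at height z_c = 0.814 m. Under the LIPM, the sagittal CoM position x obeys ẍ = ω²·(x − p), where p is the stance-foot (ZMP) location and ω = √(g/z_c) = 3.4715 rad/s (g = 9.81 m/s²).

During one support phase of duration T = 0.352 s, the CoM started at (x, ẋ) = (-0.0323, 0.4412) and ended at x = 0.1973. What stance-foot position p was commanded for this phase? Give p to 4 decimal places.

ωT = 3.4715·0.352 = 1.221968; cosh(ωT) = 1.844255, sinh(ωT) = 1.549605
x(T) = p + (x₀−p)·cosh(ωT) + (ẋ₀/ω)·sinh(ωT) ⇒ p·(1 − cosh) = x(T) − x₀·cosh − (ẋ₀/ω)·sinh
numerator   = 0.1973 − (-0.0323)·1.844255 − (0.4412/3.4715)·1.549605 = 0.059927
denominator = 1 − 1.844255 = -0.844255
p = 0.059927 / -0.844255 = -0.0710

p = -0.0710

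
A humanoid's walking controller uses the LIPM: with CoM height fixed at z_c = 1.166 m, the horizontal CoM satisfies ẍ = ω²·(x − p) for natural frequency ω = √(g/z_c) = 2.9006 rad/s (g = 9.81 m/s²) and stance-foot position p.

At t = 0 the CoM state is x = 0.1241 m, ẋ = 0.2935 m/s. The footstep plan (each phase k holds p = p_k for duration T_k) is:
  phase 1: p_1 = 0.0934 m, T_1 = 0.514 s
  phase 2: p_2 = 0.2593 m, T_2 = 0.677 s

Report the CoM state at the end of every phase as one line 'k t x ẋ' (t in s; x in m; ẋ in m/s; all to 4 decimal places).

1 0.5140 0.3783 0.8725
2 1.1910 1.7423 4.3756

phase 1: p=0.0934, T=0.514, ωT=1.490908, cosh=2.333148, sinh=2.107980; start (x,ẋ)=(0.124100, 0.293500) → end (x,ẋ)=(0.378326, 0.872491)
phase 2: p=0.2593, T=0.677, ωT=1.963706, cosh=3.633012, sinh=3.492675; start (x,ẋ)=(0.378326, 0.872491) → end (x,ẋ)=(1.742307, 4.375603)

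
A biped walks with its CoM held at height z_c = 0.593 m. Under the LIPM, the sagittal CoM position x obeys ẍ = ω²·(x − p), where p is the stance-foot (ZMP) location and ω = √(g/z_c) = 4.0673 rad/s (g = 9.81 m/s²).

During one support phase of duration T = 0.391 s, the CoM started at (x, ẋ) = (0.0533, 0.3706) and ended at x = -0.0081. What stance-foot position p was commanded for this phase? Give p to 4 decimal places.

ωT = 4.0673·0.391 = 1.590314; cosh(ωT) = 2.554576, sinh(ωT) = 2.350714
x(T) = p + (x₀−p)·cosh(ωT) + (ẋ₀/ω)·sinh(ωT) ⇒ p·(1 − cosh) = x(T) − x₀·cosh − (ẋ₀/ω)·sinh
numerator   = -0.0081 − (0.0533)·2.554576 − (0.3706/4.0673)·2.350714 = -0.358449
denominator = 1 − 2.554576 = -1.554576
p = -0.358449 / -1.554576 = 0.2306

p = 0.2306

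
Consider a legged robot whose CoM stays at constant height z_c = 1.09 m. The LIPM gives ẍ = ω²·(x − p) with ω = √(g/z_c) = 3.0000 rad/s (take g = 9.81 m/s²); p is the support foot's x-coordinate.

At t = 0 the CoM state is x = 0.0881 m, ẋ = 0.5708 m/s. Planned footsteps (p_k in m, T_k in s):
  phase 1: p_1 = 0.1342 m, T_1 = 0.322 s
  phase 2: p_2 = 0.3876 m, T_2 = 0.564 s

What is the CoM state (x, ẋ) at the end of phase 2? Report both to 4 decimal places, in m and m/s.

x = 0.6964, ẋ = 1.1162

phase 1: p=0.1342, T=0.322, ωT=0.966000, cosh=1.504008, sinh=1.123406; start (x,ẋ)=(0.088100, 0.570800) → end (x,ẋ)=(0.278612, 0.703121)
phase 2: p=0.3876, T=0.564, ωT=1.692000, cosh=2.807241, sinh=2.623090; start (x,ẋ)=(0.278612, 0.703121) → end (x,ẋ)=(0.696427, 1.116172)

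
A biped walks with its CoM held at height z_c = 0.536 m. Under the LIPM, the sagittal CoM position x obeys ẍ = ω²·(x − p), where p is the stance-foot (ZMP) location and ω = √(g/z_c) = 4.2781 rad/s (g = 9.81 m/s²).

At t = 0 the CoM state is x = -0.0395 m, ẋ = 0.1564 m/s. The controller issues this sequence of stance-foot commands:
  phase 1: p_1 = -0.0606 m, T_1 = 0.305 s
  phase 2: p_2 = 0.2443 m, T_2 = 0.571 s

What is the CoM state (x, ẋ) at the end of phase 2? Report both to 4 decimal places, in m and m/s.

x = -0.3002, ẋ = -2.2143

phase 1: p=-0.0606, T=0.305, ωT=1.304820, cosh=1.979124, sinh=1.707903; start (x,ẋ)=(-0.039500, 0.156400) → end (x,ẋ)=(0.043598, 0.463704)
phase 2: p=0.2443, T=0.571, ωT=2.442795, cosh=5.796036, sinh=5.709118; start (x,ẋ)=(0.043598, 0.463704) → end (x,ẋ)=(-0.300167, -2.214349)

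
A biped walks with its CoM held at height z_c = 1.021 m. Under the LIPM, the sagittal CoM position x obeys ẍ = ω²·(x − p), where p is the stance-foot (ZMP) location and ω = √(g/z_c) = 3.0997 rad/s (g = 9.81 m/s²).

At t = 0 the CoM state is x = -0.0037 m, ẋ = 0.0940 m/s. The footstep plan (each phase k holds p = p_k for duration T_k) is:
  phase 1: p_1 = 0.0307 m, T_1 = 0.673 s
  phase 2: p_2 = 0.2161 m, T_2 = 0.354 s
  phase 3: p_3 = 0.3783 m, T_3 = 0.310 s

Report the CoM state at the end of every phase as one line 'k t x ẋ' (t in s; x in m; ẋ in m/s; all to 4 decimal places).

phase 1: p=0.0307, T=0.673, ωT=2.086098, cosh=4.088800, sinh=3.964630; start (x,ẋ)=(-0.003700, 0.094000) → end (x,ẋ)=(0.010275, -0.038400)
phase 2: p=0.2161, T=0.354, ωT=1.097294, cosh=1.664910, sinh=1.331137; start (x,ẋ)=(0.010275, -0.038400) → end (x,ẋ)=(-0.143071, -0.913193)
phase 3: p=0.3783, T=0.310, ωT=0.960907, cosh=1.498306, sinh=1.115760; start (x,ẋ)=(-0.143071, -0.913193) → end (x,ẋ)=(-0.731584, -3.171417)

1 0.6730 0.0103 -0.0384
2 1.0270 -0.1431 -0.9132
3 1.3370 -0.7316 -3.1714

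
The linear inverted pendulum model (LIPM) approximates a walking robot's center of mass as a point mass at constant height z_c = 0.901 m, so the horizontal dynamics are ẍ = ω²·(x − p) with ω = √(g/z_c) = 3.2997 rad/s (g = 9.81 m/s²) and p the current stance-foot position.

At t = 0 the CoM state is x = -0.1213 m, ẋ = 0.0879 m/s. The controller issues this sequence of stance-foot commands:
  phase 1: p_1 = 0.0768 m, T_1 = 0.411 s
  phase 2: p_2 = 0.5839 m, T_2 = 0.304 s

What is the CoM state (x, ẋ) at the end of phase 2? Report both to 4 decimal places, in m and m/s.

x = -1.1184, ẋ = -4.9333

phase 1: p=0.0768, T=0.411, ωT=1.356177, cosh=2.069485, sinh=1.811841; start (x,ẋ)=(-0.121300, 0.087900) → end (x,ẋ)=(-0.284900, -1.002439)
phase 2: p=0.5839, T=0.304, ωT=1.003109, cosh=1.546742, sinh=1.180004; start (x,ẋ)=(-0.284900, -1.002439) → end (x,ẋ)=(-1.118390, -4.933324)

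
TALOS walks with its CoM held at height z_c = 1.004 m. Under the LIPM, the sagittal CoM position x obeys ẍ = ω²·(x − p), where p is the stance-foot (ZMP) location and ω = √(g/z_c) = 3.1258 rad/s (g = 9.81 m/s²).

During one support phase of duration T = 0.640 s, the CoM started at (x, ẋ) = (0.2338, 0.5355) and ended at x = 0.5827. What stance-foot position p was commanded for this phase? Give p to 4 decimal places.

ωT = 3.1258·0.640 = 2.000512; cosh(ωT) = 3.764053, sinh(ωT) = 3.628787
x(T) = p + (x₀−p)·cosh(ωT) + (ẋ₀/ω)·sinh(ωT) ⇒ p·(1 − cosh) = x(T) − x₀·cosh − (ẋ₀/ω)·sinh
numerator   = 0.5827 − (0.2338)·3.764053 − (0.5355/3.1258)·3.628787 = -0.919005
denominator = 1 − 3.764053 = -2.764053
p = -0.919005 / -2.764053 = 0.3325

p = 0.3325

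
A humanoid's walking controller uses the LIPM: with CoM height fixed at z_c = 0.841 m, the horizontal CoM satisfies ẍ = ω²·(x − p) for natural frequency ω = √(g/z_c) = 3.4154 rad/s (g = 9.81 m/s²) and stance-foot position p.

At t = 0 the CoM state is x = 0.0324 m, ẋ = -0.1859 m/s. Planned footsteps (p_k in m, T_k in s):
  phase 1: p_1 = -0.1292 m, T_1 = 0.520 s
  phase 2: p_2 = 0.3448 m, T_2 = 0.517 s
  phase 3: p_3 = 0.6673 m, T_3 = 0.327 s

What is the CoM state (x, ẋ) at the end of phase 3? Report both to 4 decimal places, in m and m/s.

phase 1: p=-0.1292, T=0.520, ωT=1.776008, cosh=3.037772, sinh=2.868459; start (x,ẋ)=(0.032400, -0.185900) → end (x,ẋ)=(0.205574, 1.018463)
phase 2: p=0.3448, T=0.517, ωT=1.765762, cosh=3.008540, sinh=2.837484; start (x,ẋ)=(0.205574, 1.018463) → end (x,ẋ)=(0.772063, 1.714827)
phase 3: p=0.6673, T=0.327, ωT=1.116836, cosh=1.691243, sinh=1.363929; start (x,ẋ)=(0.772063, 1.714827) → end (x,ẋ)=(1.529290, 3.388213)

x = 1.5293, ẋ = 3.3882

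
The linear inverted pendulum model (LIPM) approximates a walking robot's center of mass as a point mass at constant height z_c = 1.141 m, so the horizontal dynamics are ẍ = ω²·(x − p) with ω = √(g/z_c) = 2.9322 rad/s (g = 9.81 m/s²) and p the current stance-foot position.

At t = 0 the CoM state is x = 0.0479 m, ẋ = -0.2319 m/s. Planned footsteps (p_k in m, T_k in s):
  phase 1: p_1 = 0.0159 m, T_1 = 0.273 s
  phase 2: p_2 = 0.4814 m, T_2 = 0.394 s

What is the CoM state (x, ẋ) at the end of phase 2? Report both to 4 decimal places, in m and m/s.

x = -0.4895, ẋ = -2.4629

phase 1: p=0.0159, T=0.273, ωT=0.800491, cosh=1.337871, sinh=0.888762; start (x,ẋ)=(0.047900, -0.231900) → end (x,ẋ)=(-0.011578, -0.226859)
phase 2: p=0.4814, T=0.394, ωT=1.155287, cosh=1.744951, sinh=1.429983; start (x,ẋ)=(-0.011578, -0.226859) → end (x,ẋ)=(-0.489458, -2.462914)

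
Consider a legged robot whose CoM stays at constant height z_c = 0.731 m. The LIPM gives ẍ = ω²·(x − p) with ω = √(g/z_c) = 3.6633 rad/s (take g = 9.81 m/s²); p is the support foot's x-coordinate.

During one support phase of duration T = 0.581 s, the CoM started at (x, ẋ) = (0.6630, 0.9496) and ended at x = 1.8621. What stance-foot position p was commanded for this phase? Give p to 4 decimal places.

ωT = 3.6633·0.581 = 2.128377; cosh(ωT) = 4.260127, sinh(ωT) = 4.141096
x(T) = p + (x₀−p)·cosh(ωT) + (ẋ₀/ω)·sinh(ωT) ⇒ p·(1 − cosh) = x(T) − x₀·cosh − (ẋ₀/ω)·sinh
numerator   = 1.8621 − (0.6630)·4.260127 − (0.9496/3.6633)·4.141096 = -2.035818
denominator = 1 − 4.260127 = -3.260127
p = -2.035818 / -3.260127 = 0.6245

p = 0.6245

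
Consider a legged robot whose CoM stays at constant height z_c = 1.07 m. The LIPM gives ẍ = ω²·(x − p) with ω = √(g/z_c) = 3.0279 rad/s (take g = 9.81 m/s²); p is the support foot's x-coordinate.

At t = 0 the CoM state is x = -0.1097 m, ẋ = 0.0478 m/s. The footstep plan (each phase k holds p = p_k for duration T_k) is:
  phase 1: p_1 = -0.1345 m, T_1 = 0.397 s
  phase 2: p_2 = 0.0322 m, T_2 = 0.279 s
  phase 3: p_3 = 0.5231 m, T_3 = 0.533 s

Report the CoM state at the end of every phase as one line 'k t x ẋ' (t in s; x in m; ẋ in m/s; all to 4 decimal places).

phase 1: p=-0.1345, T=0.397, ωT=1.202076, cosh=1.813794, sinh=1.513224; start (x,ẋ)=(-0.109700, 0.047800) → end (x,ẋ)=(-0.065629, 0.200330)
phase 2: p=0.0322, T=0.279, ωT=0.844784, cosh=1.378563, sinh=0.948913; start (x,ẋ)=(-0.065629, 0.200330) → end (x,ẋ)=(-0.039883, -0.004917)
phase 3: p=0.5231, T=0.533, ωT=1.613871, cosh=2.610664, sinh=2.411549; start (x,ẋ)=(-0.039883, -0.004917) → end (x,ẋ)=(-0.950574, -4.123694)

1 0.3970 -0.0656 0.2003
2 0.6760 -0.0399 -0.0049
3 1.2090 -0.9506 -4.1237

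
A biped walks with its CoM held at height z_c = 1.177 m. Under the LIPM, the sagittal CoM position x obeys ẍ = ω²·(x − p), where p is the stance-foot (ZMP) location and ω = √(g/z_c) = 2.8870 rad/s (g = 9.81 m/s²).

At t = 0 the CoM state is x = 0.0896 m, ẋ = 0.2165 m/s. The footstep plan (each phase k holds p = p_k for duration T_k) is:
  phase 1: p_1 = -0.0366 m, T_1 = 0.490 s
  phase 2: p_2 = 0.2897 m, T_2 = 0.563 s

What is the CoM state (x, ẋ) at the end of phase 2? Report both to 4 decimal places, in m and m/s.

phase 1: p=-0.0366, T=0.490, ωT=1.414630, cosh=2.178990, sinh=1.935974; start (x,ẋ)=(0.089600, 0.216500) → end (x,ẋ)=(0.383570, 1.177103)
phase 2: p=0.2897, T=0.563, ωT=1.625381, cosh=2.638595, sinh=2.441759; start (x,ẋ)=(0.383570, 1.177103) → end (x,ẋ)=(1.532951, 3.767620)

x = 1.5330, ẋ = 3.7676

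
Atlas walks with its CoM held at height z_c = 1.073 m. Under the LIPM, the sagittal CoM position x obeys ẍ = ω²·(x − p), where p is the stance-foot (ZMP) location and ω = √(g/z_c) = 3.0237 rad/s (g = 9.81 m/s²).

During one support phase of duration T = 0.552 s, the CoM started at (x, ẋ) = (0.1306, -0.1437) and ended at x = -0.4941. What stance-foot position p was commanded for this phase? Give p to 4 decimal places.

ωT = 3.0237·0.552 = 1.669082; cosh(ωT) = 2.747858, sinh(ωT) = 2.559438
x(T) = p + (x₀−p)·cosh(ωT) + (ẋ₀/ω)·sinh(ωT) ⇒ p·(1 − cosh) = x(T) − x₀·cosh − (ẋ₀/ω)·sinh
numerator   = -0.4941 − (0.1306)·2.747858 − (-0.1437/3.0237)·2.559438 = -0.731334
denominator = 1 − 2.747858 = -1.747858
p = -0.731334 / -1.747858 = 0.4184

p = 0.4184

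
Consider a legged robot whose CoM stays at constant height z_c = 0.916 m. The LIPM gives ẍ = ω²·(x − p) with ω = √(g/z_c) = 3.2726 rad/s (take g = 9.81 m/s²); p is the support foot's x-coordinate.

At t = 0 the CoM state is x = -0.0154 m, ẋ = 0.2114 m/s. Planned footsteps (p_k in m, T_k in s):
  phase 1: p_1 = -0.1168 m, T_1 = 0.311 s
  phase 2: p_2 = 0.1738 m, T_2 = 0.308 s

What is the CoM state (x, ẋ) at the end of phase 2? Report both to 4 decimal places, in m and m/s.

phase 1: p=-0.1168, T=0.311, ωT=1.017779, cosh=1.564219, sinh=1.202822; start (x,ẋ)=(-0.015400, 0.211400) → end (x,ẋ)=(0.119510, 0.729822)
phase 2: p=0.1738, T=0.308, ωT=1.007961, cosh=1.552485, sinh=1.187523; start (x,ẋ)=(0.119510, 0.729822) → end (x,ẋ)=(0.354346, 0.922054)

x = 0.3543, ẋ = 0.9221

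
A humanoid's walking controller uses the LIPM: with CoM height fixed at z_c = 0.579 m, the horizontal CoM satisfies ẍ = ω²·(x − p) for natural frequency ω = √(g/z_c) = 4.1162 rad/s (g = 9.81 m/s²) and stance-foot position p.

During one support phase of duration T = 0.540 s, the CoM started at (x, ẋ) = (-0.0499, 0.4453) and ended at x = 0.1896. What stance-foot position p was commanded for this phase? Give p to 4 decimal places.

p = 0.0193

ωT = 4.1162·0.540 = 2.222748; cosh(ωT) = 4.670489, sinh(ωT) = 4.562178
x(T) = p + (x₀−p)·cosh(ωT) + (ẋ₀/ω)·sinh(ωT) ⇒ p·(1 − cosh) = x(T) − x₀·cosh − (ẋ₀/ω)·sinh
numerator   = 0.1896 − (-0.0499)·4.670489 − (0.4453/4.1162)·4.562178 = -0.070890
denominator = 1 − 4.670489 = -3.670489
p = -0.070890 / -3.670489 = 0.0193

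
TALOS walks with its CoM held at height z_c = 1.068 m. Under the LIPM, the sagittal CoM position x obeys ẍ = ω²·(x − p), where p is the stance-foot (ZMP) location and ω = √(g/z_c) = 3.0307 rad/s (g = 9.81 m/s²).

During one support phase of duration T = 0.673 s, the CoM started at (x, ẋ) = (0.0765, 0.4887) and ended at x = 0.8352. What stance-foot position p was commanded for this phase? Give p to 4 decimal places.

ωT = 3.0307·0.673 = 2.039661; cosh(ωT) = 3.909038, sinh(ωT) = 3.778965
x(T) = p + (x₀−p)·cosh(ωT) + (ẋ₀/ω)·sinh(ωT) ⇒ p·(1 − cosh) = x(T) − x₀·cosh − (ẋ₀/ω)·sinh
numerator   = 0.8352 − (0.0765)·3.909038 − (0.4887/3.0307)·3.778965 = -0.073199
denominator = 1 − 3.909038 = -2.909038
p = -0.073199 / -2.909038 = 0.0252

p = 0.0252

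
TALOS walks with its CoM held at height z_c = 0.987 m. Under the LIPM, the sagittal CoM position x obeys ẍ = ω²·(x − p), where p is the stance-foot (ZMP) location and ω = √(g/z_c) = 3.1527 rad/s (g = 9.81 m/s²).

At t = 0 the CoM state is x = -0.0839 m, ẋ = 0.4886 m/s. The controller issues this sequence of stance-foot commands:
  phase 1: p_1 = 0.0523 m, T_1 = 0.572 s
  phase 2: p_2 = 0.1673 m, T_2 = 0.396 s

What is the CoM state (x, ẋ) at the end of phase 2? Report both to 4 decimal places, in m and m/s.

x = 0.1421, ẋ = 0.0681

phase 1: p=0.0523, T=0.572, ωT=1.803344, cosh=3.117330, sinh=2.952583; start (x,ẋ)=(-0.083900, 0.488600) → end (x,ẋ)=(0.085306, 0.255295)
phase 2: p=0.1673, T=0.396, ωT=1.248469, cosh=1.885974, sinh=1.599030; start (x,ẋ)=(0.085306, 0.255295) → end (x,ẋ)=(0.142145, 0.068126)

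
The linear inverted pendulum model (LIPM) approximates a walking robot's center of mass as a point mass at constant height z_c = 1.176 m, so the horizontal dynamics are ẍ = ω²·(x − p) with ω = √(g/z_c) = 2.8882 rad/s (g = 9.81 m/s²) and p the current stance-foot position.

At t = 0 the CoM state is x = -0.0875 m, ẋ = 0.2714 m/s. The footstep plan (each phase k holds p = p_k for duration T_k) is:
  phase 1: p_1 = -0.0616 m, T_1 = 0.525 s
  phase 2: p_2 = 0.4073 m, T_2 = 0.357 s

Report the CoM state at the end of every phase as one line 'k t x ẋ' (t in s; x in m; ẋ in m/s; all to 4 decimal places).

1 0.5250 0.0803 0.4858
2 0.8820 0.0963 -0.3881

phase 1: p=-0.0616, T=0.525, ωT=1.516305, cosh=2.387442, sinh=2.167920; start (x,ẋ)=(-0.087500, 0.271400) → end (x,ẋ)=(0.080282, 0.485782)
phase 2: p=0.4073, T=0.357, ωT=1.031087, cosh=1.580366, sinh=1.223747; start (x,ẋ)=(0.080282, 0.485782) → end (x,ẋ)=(0.096320, -0.388109)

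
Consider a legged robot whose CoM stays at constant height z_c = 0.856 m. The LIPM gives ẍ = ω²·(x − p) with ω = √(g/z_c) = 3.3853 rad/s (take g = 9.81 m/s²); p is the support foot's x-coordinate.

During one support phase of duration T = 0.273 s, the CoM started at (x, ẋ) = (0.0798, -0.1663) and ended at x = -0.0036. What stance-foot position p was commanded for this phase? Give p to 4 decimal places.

ωT = 3.3853·0.273 = 0.924187; cosh(ωT) = 1.458336, sinh(ωT) = 1.061482
x(T) = p + (x₀−p)·cosh(ωT) + (ẋ₀/ω)·sinh(ωT) ⇒ p·(1 − cosh) = x(T) − x₀·cosh − (ẋ₀/ω)·sinh
numerator   = -0.0036 − (0.0798)·1.458336 − (-0.1663/3.3853)·1.061482 = -0.067831
denominator = 1 − 1.458336 = -0.458336
p = -0.067831 / -0.458336 = 0.1480

p = 0.1480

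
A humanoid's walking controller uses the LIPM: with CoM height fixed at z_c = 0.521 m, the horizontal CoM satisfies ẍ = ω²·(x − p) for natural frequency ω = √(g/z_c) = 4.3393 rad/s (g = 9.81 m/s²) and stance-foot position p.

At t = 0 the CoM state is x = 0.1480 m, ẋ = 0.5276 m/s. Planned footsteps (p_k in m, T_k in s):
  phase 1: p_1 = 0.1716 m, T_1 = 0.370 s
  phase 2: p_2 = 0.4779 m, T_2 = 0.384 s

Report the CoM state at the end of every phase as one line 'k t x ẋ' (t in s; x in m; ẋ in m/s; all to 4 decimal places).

phase 1: p=0.1716, T=0.370, ωT=1.605541, cosh=2.590667, sinh=2.389886; start (x,ẋ)=(0.148000, 0.527600) → end (x,ẋ)=(0.401038, 1.122094)
phase 2: p=0.4779, T=0.384, ωT=1.666291, cosh=2.740725, sinh=2.551778; start (x,ẋ)=(0.401038, 1.122094) → end (x,ẋ)=(0.927103, 2.224262)

1 0.3700 0.4010 1.1221
2 0.7540 0.9271 2.2243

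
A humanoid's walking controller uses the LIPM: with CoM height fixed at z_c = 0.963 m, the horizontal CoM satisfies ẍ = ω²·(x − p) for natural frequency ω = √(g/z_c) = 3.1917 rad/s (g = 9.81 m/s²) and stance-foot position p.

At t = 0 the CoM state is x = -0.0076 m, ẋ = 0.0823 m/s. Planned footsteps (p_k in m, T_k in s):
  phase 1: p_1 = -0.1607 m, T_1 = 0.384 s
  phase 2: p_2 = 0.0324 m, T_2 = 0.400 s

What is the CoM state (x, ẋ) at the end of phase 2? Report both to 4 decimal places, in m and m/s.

x = 0.7567, ẋ = 2.4504

phase 1: p=-0.1607, T=0.384, ωT=1.225613, cosh=1.849915, sinh=1.556338; start (x,ẋ)=(-0.007600, 0.082300) → end (x,ẋ)=(0.162653, 0.912751)
phase 2: p=0.0324, T=0.400, ωT=1.276680, cosh=1.931840, sinh=1.652878; start (x,ẋ)=(0.162653, 0.912751) → end (x,ẋ)=(0.756713, 2.450439)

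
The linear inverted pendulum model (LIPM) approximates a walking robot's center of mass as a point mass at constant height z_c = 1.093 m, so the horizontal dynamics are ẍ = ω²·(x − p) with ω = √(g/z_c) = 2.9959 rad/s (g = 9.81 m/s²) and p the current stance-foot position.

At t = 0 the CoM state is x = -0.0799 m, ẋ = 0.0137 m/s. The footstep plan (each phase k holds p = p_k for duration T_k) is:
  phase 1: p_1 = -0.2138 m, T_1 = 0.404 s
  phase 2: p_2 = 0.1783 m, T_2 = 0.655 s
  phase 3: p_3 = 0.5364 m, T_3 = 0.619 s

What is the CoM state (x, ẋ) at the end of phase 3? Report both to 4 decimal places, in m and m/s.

x = 1.0068, ẋ = 1.6006

phase 1: p=-0.2138, T=0.404, ωT=1.210344, cosh=1.826366, sinh=1.528271; start (x,ẋ)=(-0.079900, 0.013700) → end (x,ẋ)=(0.037739, 0.638089)
phase 2: p=0.1783, T=0.655, ωT=1.962314, cosh=3.628155, sinh=3.487622; start (x,ẋ)=(0.037739, 0.638089) → end (x,ẋ)=(0.411142, 0.846424)
phase 3: p=0.5364, T=0.619, ωT=1.854462, cosh=3.272399, sinh=3.115862; start (x,ẋ)=(0.411142, 0.846424) → end (x,ẋ)=(1.006824, 1.600583)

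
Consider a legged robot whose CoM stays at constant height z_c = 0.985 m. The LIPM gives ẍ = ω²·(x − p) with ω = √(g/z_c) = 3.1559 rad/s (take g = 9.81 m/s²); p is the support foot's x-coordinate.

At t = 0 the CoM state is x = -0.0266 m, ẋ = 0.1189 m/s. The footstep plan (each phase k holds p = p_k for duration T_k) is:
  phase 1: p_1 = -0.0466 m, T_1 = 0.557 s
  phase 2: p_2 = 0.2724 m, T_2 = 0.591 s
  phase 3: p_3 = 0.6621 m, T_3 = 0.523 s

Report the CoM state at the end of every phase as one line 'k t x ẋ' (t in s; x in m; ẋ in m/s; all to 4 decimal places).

1 0.5570 0.1191 0.5326
2 1.1480 0.2975 0.2367
3 1.6710 -0.1343 -2.2472

phase 1: p=-0.0466, T=0.557, ωT=1.757836, cosh=2.986146, sinh=2.813729; start (x,ẋ)=(-0.026600, 0.118900) → end (x,ẋ)=(0.119131, 0.532650)
phase 2: p=0.2724, T=0.591, ωT=1.865137, cosh=3.305847, sinh=3.150972; start (x,ẋ)=(0.119131, 0.532650) → end (x,ẋ)=(0.297536, 0.236733)
phase 3: p=0.6621, T=0.523, ωT=1.650536, cosh=2.700859, sinh=2.508911; start (x,ẋ)=(0.297536, 0.236733) → end (x,ẋ)=(-0.134337, -2.247194)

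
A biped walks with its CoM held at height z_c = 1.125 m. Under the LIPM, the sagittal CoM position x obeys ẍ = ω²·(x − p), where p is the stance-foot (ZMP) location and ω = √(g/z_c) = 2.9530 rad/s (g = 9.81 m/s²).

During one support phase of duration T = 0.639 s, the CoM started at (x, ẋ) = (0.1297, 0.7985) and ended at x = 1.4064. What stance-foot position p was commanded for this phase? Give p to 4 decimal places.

ωT = 2.9530·0.639 = 1.886967; cosh(ωT) = 3.375427, sinh(ωT) = 3.223896
x(T) = p + (x₀−p)·cosh(ωT) + (ẋ₀/ω)·sinh(ωT) ⇒ p·(1 − cosh) = x(T) − x₀·cosh − (ẋ₀/ω)·sinh
numerator   = 1.4064 − (0.1297)·3.375427 − (0.7985/2.9530)·3.223896 = 0.096856
denominator = 1 − 3.375427 = -2.375427
p = 0.096856 / -2.375427 = -0.0408

p = -0.0408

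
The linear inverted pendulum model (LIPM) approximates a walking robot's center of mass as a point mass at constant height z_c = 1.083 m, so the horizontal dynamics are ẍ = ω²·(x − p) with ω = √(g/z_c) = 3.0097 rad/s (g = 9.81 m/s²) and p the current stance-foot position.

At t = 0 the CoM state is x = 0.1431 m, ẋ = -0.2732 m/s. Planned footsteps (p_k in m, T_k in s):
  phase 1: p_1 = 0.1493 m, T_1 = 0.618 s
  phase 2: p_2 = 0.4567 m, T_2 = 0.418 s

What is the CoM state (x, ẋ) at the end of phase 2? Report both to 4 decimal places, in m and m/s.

phase 1: p=0.1493, T=0.618, ωT=1.859995, cosh=3.289688, sinh=3.134014; start (x,ẋ)=(0.143100, -0.273200) → end (x,ẋ)=(-0.155580, -0.957224)
phase 2: p=0.4567, T=0.418, ωT=1.258055, cosh=1.901388, sinh=1.617182; start (x,ẋ)=(-0.155580, -0.957224) → end (x,ẋ)=(-1.221821, -4.800165)

x = -1.2218, ẋ = -4.8002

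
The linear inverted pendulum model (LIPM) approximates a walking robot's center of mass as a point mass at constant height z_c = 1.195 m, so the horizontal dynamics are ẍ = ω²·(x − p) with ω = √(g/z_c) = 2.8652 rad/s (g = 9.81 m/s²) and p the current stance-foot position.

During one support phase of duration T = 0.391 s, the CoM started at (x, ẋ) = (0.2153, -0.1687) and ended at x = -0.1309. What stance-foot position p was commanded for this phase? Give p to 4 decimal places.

p = 0.5969

ωT = 2.8652·0.391 = 1.120293; cosh(ωT) = 1.695969, sinh(ωT) = 1.369784
x(T) = p + (x₀−p)·cosh(ωT) + (ẋ₀/ω)·sinh(ωT) ⇒ p·(1 − cosh) = x(T) − x₀·cosh − (ẋ₀/ω)·sinh
numerator   = -0.1309 − (0.2153)·1.695969 − (-0.1687/2.8652)·1.369784 = -0.415391
denominator = 1 − 1.695969 = -0.695969
p = -0.415391 / -0.695969 = 0.5969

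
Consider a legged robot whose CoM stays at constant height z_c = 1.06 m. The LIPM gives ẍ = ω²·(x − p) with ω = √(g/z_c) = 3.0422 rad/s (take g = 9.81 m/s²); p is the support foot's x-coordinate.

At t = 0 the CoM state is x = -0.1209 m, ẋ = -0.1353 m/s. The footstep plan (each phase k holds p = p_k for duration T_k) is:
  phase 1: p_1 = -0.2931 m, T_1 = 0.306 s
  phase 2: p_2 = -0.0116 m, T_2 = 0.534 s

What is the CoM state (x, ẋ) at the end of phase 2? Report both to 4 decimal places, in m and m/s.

phase 1: p=-0.2931, T=0.306, ωT=0.930913, cosh=1.465509, sinh=1.071316; start (x,ẋ)=(-0.120900, -0.135300) → end (x,ẋ)=(-0.088385, 0.362943)
phase 2: p=-0.0116, T=0.534, ωT=1.624535, cosh=2.636530, sinh=2.439527; start (x,ẋ)=(-0.088385, 0.362943) → end (x,ẋ)=(0.076996, 0.387046)

x = 0.0770, ẋ = 0.3870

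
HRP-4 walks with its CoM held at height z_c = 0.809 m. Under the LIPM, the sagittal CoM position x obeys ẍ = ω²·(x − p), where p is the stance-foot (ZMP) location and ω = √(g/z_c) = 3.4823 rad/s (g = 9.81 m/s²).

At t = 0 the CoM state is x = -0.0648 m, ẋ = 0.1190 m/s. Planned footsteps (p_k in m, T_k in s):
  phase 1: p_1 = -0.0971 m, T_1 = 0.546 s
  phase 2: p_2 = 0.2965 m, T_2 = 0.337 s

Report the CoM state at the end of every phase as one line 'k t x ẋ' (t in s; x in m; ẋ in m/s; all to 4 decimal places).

1 0.5460 0.1253 0.7753
2 0.8830 0.3187 0.5016

phase 1: p=-0.0971, T=0.546, ωT=1.901336, cosh=3.422100, sinh=3.272731; start (x,ẋ)=(-0.064800, 0.119000) → end (x,ẋ)=(0.125272, 0.775341)
phase 2: p=0.2965, T=0.337, ωT=1.173535, cosh=1.771337, sinh=1.462066; start (x,ẋ)=(0.125272, 0.775341) → end (x,ẋ)=(0.318730, 0.501610)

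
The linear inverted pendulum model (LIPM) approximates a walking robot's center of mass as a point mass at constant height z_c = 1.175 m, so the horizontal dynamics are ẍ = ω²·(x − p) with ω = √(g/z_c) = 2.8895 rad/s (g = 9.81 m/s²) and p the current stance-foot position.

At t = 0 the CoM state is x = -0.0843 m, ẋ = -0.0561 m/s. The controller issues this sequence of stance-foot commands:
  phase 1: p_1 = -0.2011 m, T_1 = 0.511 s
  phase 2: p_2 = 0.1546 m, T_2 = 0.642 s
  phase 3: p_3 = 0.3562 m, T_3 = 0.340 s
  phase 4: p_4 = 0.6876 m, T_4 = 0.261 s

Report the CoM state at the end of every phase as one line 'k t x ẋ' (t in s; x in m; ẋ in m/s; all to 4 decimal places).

phase 1: p=-0.2011, T=0.511, ωT=1.476535, cosh=2.303088, sinh=2.074660; start (x,ẋ)=(-0.084300, -0.056100) → end (x,ẋ)=(0.027621, 0.570981)
phase 2: p=0.1546, T=0.642, ωT=1.855059, cosh=3.274260, sinh=3.117816; start (x,ẋ)=(0.027621, 0.570981) → end (x,ẋ)=(0.354935, 0.725595)
phase 3: p=0.3562, T=0.340, ωT=0.982430, cosh=1.522669, sinh=1.148269; start (x,ẋ)=(0.354935, 0.725595) → end (x,ẋ)=(0.642621, 1.100646)
phase 4: p=0.6876, T=0.261, ωT=0.754159, cosh=1.298115, sinh=0.827709; start (x,ẋ)=(0.642621, 1.100646) → end (x,ẋ)=(0.944497, 1.321190)

1 0.5110 0.0276 0.5710
2 1.1530 0.3549 0.7256
3 1.4930 0.6426 1.1006
4 1.7540 0.9445 1.3212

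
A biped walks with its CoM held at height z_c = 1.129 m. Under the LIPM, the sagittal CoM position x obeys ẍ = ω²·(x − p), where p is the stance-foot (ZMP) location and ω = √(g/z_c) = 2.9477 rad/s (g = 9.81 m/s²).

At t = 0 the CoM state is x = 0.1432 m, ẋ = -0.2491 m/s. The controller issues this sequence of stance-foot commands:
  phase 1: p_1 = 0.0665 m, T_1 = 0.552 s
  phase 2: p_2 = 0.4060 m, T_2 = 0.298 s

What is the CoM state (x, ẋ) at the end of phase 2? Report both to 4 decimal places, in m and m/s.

phase 1: p=0.0665, T=0.552, ωT=1.627130, cosh=2.642871, sinh=2.446379; start (x,ẋ)=(0.143200, -0.249100) → end (x,ẋ)=(0.062473, -0.105241)
phase 2: p=0.4060, T=0.298, ωT=0.878415, cosh=1.411261, sinh=0.995820; start (x,ẋ)=(0.062473, -0.105241) → end (x,ẋ)=(-0.114359, -1.156903)

x = -0.1144, ẋ = -1.1569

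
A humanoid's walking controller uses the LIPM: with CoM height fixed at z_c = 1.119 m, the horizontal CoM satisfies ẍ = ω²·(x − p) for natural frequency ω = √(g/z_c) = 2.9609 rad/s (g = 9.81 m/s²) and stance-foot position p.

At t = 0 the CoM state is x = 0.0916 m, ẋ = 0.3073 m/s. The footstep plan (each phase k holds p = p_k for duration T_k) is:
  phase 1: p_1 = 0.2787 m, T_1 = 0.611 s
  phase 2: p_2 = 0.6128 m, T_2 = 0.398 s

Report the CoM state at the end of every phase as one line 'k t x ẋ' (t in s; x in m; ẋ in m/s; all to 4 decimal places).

1 0.6110 0.0006 -0.6825
2 1.0090 -0.8151 -3.8800

phase 1: p=0.2787, T=0.611, ωT=1.809110, cosh=3.134405, sinh=2.970606; start (x,ẋ)=(0.091600, 0.307300) → end (x,ẋ)=(0.000560, -0.682466)
phase 2: p=0.6128, T=0.398, ωT=1.178438, cosh=1.778527, sinh=1.470768; start (x,ẋ)=(0.000560, -0.682466) → end (x,ẋ)=(-0.815087, -3.879966)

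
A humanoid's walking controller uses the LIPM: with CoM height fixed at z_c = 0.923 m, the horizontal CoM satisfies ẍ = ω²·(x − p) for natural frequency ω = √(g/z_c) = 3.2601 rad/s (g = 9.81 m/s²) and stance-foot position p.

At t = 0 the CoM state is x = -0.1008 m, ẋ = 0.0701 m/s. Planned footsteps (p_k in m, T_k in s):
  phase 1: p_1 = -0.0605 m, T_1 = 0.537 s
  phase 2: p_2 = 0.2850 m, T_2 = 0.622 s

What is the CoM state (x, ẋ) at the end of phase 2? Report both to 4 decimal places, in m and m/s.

phase 1: p=-0.0605, T=0.537, ωT=1.750674, cosh=2.966069, sinh=2.792412; start (x,ẋ)=(-0.100800, 0.070100) → end (x,ẋ)=(-0.119989, -0.158951)
phase 2: p=0.2850, T=0.622, ωT=2.027782, cosh=3.864423, sinh=3.732796; start (x,ẋ)=(-0.119989, -0.158951) → end (x,ẋ)=(-1.462047, -5.542683)

x = -1.4620, ẋ = -5.5427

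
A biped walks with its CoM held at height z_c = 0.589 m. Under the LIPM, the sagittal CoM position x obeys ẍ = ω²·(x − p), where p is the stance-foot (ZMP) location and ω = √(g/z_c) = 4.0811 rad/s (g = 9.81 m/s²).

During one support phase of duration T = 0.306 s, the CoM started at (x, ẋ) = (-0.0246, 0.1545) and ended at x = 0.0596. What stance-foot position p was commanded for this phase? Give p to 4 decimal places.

p = -0.0513

ωT = 4.0811·0.306 = 1.248817; cosh(ωT) = 1.886529, sinh(ωT) = 1.599685
x(T) = p + (x₀−p)·cosh(ωT) + (ẋ₀/ω)·sinh(ωT) ⇒ p·(1 − cosh) = x(T) − x₀·cosh − (ẋ₀/ω)·sinh
numerator   = 0.0596 − (-0.0246)·1.886529 − (0.1545/4.0811)·1.599685 = 0.045449
denominator = 1 − 1.886529 = -0.886529
p = 0.045449 / -0.886529 = -0.0513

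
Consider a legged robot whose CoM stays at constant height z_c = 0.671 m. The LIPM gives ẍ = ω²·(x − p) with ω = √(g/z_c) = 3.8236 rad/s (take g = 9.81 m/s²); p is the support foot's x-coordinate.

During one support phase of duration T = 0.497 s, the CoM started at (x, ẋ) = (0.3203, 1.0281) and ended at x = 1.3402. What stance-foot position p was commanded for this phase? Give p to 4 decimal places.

p = 0.2621

ωT = 3.8236·0.497 = 1.900329; cosh(ωT) = 3.418808, sinh(ωT) = 3.269288
x(T) = p + (x₀−p)·cosh(ωT) + (ẋ₀/ω)·sinh(ωT) ⇒ p·(1 − cosh) = x(T) − x₀·cosh − (ẋ₀/ω)·sinh
numerator   = 1.3402 − (0.3203)·3.418808 − (1.0281/3.8236)·3.269288 = -0.633899
denominator = 1 − 3.418808 = -2.418808
p = -0.633899 / -2.418808 = 0.2621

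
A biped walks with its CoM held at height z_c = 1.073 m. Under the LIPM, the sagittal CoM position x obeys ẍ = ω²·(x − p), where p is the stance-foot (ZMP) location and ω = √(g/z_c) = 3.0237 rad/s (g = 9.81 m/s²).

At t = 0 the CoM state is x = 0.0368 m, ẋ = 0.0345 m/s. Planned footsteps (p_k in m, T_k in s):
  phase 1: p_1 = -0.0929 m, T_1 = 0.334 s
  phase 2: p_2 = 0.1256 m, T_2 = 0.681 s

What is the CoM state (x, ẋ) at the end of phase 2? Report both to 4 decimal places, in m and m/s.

phase 1: p=-0.0929, T=0.334, ωT=1.009916, cosh=1.554810, sinh=1.190560; start (x,ẋ)=(0.036800, 0.034500) → end (x,ẋ)=(0.122343, 0.520548)
phase 2: p=0.1256, T=0.681, ωT=2.059140, cosh=3.983393, sinh=3.855830; start (x,ẋ)=(0.122343, 0.520548) → end (x,ẋ)=(0.776429, 2.035572)

x = 0.7764, ẋ = 2.0356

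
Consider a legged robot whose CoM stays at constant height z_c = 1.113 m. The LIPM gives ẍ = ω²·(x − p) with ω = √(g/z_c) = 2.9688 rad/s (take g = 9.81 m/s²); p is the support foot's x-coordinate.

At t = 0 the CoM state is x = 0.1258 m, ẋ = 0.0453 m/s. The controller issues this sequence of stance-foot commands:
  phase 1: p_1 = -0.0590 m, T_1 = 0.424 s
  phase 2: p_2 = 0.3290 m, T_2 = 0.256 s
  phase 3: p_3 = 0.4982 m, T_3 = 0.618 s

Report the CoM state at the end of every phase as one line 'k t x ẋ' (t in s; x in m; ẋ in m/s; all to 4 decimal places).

1 0.4240 0.3173 0.9742
2 0.6800 0.5878 1.2403
3 1.2980 2.0611 4.7954

phase 1: p=-0.0590, T=0.424, ωT=1.258771, cosh=1.902547, sinh=1.618545; start (x,ẋ)=(0.125800, 0.045300) → end (x,ẋ)=(0.317288, 0.974174)
phase 2: p=0.3290, T=0.256, ωT=0.760013, cosh=1.302982, sinh=0.835322; start (x,ẋ)=(0.317288, 0.974174) → end (x,ẋ)=(0.587839, 1.240286)
phase 3: p=0.4982, T=0.618, ωT=1.834718, cosh=3.211514, sinh=3.051856; start (x,ẋ)=(0.587839, 1.240286) → end (x,ẋ)=(2.061063, 4.795360)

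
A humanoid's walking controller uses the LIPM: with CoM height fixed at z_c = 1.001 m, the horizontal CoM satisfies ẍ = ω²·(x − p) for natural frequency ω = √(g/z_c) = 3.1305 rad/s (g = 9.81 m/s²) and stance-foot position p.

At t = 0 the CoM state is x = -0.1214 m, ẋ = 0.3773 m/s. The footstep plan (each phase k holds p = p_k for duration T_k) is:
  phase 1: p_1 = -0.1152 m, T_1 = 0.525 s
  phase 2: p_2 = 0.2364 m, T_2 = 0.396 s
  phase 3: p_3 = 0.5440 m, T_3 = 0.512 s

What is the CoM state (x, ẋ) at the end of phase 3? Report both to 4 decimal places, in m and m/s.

x = 1.7957, ẋ = 4.1810

phase 1: p=-0.1152, T=0.525, ωT=1.643513, cosh=2.683304, sinh=2.490005; start (x,ẋ)=(-0.121400, 0.377300) → end (x,ẋ)=(0.168269, 0.964082)
phase 2: p=0.2364, T=0.396, ωT=1.239678, cosh=1.871989, sinh=1.582512; start (x,ẋ)=(0.168269, 0.964082) → end (x,ẋ)=(0.596216, 1.467224)
phase 3: p=0.5440, T=0.512, ωT=1.602816, cosh=2.584164, sinh=2.382836; start (x,ẋ)=(0.596216, 1.467224) → end (x,ẋ)=(1.795737, 4.181048)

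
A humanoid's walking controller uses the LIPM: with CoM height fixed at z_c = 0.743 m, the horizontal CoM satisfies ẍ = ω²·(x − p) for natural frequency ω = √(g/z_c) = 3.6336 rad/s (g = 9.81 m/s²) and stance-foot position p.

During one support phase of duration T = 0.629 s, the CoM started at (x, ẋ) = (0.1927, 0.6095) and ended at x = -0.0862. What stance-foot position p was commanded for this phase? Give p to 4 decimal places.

p = 0.4687

ωT = 3.6336·0.629 = 2.285534; cosh(ωT) = 4.966329, sinh(ωT) = 4.864609
x(T) = p + (x₀−p)·cosh(ωT) + (ẋ₀/ω)·sinh(ωT) ⇒ p·(1 − cosh) = x(T) − x₀·cosh − (ẋ₀/ω)·sinh
numerator   = -0.0862 − (0.1927)·4.966329 − (0.6095/3.6336)·4.864609 = -1.859201
denominator = 1 − 4.966329 = -3.966329
p = -1.859201 / -3.966329 = 0.4687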